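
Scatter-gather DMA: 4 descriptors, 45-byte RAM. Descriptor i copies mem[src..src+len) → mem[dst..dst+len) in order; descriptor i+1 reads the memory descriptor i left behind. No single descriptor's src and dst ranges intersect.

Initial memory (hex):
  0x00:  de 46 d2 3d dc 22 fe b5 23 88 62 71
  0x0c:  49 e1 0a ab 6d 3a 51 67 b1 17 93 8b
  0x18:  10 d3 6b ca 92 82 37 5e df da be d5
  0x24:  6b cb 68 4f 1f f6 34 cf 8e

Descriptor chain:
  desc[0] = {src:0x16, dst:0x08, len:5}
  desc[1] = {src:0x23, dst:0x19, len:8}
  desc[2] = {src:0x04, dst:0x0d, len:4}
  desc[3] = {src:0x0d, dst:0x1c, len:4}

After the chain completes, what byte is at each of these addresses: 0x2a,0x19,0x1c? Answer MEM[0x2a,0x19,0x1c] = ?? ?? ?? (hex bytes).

MEM[0x2a,0x19,0x1c] = 34 d5 dc

  after D0: wrote 5B at 0x08 = 938b10d36b
  after D1: wrote 8B at 0x19 = d56bcb684f1ff634
  after D2: wrote 4B at 0x0d = dc22feb5
  after D3: wrote 4B at 0x1c = dc22feb5
query mem[0x2a]=0x34, mem[0x19]=0xd5, mem[0x1c]=0xdc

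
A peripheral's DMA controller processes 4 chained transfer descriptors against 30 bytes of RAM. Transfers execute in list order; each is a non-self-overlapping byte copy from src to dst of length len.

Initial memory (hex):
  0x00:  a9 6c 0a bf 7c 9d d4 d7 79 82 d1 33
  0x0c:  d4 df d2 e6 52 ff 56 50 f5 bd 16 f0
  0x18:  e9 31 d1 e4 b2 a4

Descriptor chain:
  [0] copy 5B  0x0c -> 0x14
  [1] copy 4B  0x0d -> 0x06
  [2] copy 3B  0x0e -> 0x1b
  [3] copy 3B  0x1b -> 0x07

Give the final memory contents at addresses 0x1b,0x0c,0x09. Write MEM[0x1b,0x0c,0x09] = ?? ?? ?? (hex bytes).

MEM[0x1b,0x0c,0x09] = d2 d4 52

  after D0: wrote 5B at 0x14 = d4dfd2e652
  after D1: wrote 4B at 0x06 = dfd2e652
  after D2: wrote 3B at 0x1b = d2e652
  after D3: wrote 3B at 0x07 = d2e652
query mem[0x1b]=0xd2, mem[0x0c]=0xd4, mem[0x09]=0x52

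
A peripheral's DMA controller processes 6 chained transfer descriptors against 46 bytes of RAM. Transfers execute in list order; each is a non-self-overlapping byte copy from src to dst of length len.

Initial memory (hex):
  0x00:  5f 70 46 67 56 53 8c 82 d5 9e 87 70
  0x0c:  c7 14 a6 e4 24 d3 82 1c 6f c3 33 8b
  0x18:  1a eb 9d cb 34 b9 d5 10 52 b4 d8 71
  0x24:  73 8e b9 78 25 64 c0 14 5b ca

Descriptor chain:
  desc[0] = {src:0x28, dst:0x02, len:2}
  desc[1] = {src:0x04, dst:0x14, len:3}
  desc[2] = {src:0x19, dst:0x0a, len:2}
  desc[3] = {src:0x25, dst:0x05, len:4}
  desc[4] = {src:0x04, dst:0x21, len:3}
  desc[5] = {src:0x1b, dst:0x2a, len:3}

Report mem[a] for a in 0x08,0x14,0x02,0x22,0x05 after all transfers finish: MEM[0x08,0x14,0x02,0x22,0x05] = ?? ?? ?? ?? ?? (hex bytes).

  after D0: wrote 2B at 0x02 = 2564
  after D1: wrote 3B at 0x14 = 56538c
  after D2: wrote 2B at 0x0a = eb9d
  after D3: wrote 4B at 0x05 = 8eb97825
  after D4: wrote 3B at 0x21 = 568eb9
  after D5: wrote 3B at 0x2a = cb34b9
query mem[0x08]=0x25, mem[0x14]=0x56, mem[0x02]=0x25, mem[0x22]=0x8e, mem[0x05]=0x8e

MEM[0x08,0x14,0x02,0x22,0x05] = 25 56 25 8e 8e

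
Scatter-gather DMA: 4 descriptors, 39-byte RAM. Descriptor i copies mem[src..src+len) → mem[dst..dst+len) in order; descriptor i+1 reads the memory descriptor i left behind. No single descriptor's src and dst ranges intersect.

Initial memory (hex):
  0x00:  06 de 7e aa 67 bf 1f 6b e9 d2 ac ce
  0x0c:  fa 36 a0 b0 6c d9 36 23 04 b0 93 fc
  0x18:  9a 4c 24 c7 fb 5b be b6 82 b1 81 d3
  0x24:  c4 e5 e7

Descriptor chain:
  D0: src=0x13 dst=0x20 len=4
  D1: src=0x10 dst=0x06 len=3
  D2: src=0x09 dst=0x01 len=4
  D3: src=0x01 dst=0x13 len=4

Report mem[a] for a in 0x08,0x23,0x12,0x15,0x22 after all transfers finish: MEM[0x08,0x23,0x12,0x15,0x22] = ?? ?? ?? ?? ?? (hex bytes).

#0 dst[0x20+4] := {0x23,0x04,0xb0,0x93}
#1 dst[0x06+3] := {0x6c,0xd9,0x36}
#2 dst[0x01+4] := {0xd2,0xac,0xce,0xfa}
#3 dst[0x13+4] := {0xd2,0xac,0xce,0xfa}
query mem[0x08]=0x36, mem[0x23]=0x93, mem[0x12]=0x36, mem[0x15]=0xce, mem[0x22]=0xb0

MEM[0x08,0x23,0x12,0x15,0x22] = 36 93 36 ce b0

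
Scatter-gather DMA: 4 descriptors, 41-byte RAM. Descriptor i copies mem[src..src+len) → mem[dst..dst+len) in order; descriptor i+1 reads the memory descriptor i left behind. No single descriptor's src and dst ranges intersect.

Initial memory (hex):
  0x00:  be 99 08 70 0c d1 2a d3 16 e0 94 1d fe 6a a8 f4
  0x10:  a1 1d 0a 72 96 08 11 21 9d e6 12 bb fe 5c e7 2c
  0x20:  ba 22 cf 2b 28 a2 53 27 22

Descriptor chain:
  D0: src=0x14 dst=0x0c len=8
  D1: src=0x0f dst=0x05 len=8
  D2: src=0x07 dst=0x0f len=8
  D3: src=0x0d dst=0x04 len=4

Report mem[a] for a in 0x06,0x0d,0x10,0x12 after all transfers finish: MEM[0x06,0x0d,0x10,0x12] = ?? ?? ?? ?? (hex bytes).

MEM[0x06,0x0d,0x10,0x12] = e6 08 12 96

#0 dst[0x0c+8] := {0x96,0x08,0x11,0x21,0x9d,0xe6,0x12,0xbb}
#1 dst[0x05+8] := {0x21,0x9d,0xe6,0x12,0xbb,0x96,0x08,0x11}
#2 dst[0x0f+8] := {0xe6,0x12,0xbb,0x96,0x08,0x11,0x08,0x11}
#3 dst[0x04+4] := {0x08,0x11,0xe6,0x12}
query mem[0x06]=0xe6, mem[0x0d]=0x08, mem[0x10]=0x12, mem[0x12]=0x96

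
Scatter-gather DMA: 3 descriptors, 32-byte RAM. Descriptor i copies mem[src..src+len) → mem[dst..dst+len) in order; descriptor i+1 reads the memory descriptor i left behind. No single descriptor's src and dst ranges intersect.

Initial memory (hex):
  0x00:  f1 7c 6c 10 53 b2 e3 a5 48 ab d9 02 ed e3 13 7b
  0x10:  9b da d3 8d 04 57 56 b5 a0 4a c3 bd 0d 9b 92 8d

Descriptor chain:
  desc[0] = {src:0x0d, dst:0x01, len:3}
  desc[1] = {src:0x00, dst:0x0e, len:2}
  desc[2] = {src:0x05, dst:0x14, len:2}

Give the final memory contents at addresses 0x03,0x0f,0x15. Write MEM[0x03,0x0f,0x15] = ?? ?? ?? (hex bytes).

D0: mem[0x01..0x03] <- [e3 13 7b]
D1: mem[0x0e..0x0f] <- [f1 e3]
D2: mem[0x14..0x15] <- [b2 e3]
query mem[0x03]=0x7b, mem[0x0f]=0xe3, mem[0x15]=0xe3

MEM[0x03,0x0f,0x15] = 7b e3 e3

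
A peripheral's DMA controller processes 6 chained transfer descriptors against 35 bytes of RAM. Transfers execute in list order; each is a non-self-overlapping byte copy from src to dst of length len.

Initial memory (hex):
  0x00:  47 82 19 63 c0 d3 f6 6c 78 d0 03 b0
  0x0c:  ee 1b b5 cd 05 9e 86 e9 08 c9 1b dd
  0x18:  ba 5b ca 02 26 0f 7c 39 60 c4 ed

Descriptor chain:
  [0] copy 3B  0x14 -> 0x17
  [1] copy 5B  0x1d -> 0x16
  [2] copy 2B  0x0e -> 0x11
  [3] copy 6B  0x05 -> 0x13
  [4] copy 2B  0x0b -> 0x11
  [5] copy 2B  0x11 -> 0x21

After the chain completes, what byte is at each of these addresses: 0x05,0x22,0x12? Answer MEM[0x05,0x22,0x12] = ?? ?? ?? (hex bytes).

MEM[0x05,0x22,0x12] = d3 ee ee

[0] 0x14->0x17 len=3 : 08 c9 1b
[1] 0x1d->0x16 len=5 : 0f 7c 39 60 c4
[2] 0x0e->0x11 len=2 : b5 cd
[3] 0x05->0x13 len=6 : d3 f6 6c 78 d0 03
[4] 0x0b->0x11 len=2 : b0 ee
[5] 0x11->0x21 len=2 : b0 ee
query mem[0x05]=0xd3, mem[0x22]=0xee, mem[0x12]=0xee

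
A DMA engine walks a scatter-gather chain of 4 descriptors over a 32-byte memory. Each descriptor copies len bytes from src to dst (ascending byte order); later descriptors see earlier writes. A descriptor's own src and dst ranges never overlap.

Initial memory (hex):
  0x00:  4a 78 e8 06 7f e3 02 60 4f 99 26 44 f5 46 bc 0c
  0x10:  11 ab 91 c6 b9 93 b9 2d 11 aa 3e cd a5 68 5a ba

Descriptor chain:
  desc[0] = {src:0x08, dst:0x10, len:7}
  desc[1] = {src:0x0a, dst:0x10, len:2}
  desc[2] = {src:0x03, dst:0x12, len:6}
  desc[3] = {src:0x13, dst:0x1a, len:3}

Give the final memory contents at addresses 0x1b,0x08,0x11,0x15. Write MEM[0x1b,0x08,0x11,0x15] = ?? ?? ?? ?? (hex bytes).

MEM[0x1b,0x08,0x11,0x15] = e3 4f 44 02

D0: mem[0x10..0x16] <- [4f 99 26 44 f5 46 bc]
D1: mem[0x10..0x11] <- [26 44]
D2: mem[0x12..0x17] <- [06 7f e3 02 60 4f]
D3: mem[0x1a..0x1c] <- [7f e3 02]
query mem[0x1b]=0xe3, mem[0x08]=0x4f, mem[0x11]=0x44, mem[0x15]=0x02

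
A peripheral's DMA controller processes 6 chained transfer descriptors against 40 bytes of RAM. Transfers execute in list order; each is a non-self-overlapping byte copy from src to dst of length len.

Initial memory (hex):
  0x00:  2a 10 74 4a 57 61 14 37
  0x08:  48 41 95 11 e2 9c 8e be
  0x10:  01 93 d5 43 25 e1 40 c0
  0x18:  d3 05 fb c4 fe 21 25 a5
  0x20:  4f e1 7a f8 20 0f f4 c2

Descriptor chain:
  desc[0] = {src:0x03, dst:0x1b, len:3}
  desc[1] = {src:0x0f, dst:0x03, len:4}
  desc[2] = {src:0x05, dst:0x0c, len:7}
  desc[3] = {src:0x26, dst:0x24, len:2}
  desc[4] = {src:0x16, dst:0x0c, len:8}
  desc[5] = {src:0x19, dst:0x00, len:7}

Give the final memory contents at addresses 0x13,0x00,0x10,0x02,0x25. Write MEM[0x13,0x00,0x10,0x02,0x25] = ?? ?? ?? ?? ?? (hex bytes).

#0 dst[0x1b+3] := {0x4a,0x57,0x61}
#1 dst[0x03+4] := {0xbe,0x01,0x93,0xd5}
#2 dst[0x0c+7] := {0x93,0xd5,0x37,0x48,0x41,0x95,0x11}
#3 dst[0x24+2] := {0xf4,0xc2}
#4 dst[0x0c+8] := {0x40,0xc0,0xd3,0x05,0xfb,0x4a,0x57,0x61}
#5 dst[0x00+7] := {0x05,0xfb,0x4a,0x57,0x61,0x25,0xa5}
query mem[0x13]=0x61, mem[0x00]=0x05, mem[0x10]=0xfb, mem[0x02]=0x4a, mem[0x25]=0xc2

MEM[0x13,0x00,0x10,0x02,0x25] = 61 05 fb 4a c2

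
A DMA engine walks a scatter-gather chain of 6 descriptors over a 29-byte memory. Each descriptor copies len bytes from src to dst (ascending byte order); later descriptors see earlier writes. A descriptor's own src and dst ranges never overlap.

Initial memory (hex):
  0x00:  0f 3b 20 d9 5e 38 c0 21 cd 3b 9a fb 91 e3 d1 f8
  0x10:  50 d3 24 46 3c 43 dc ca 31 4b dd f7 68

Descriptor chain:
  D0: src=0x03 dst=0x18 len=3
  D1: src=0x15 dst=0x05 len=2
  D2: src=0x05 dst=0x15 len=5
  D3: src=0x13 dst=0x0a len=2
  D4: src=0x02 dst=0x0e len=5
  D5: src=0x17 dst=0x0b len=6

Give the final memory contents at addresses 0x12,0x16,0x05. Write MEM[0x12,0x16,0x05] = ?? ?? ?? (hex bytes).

D0: mem[0x18..0x1a] <- [d9 5e 38]
D1: mem[0x05..0x06] <- [43 dc]
D2: mem[0x15..0x19] <- [43 dc 21 cd 3b]
D3: mem[0x0a..0x0b] <- [46 3c]
D4: mem[0x0e..0x12] <- [20 d9 5e 43 dc]
D5: mem[0x0b..0x10] <- [21 cd 3b 38 f7 68]
query mem[0x12]=0xdc, mem[0x16]=0xdc, mem[0x05]=0x43

MEM[0x12,0x16,0x05] = dc dc 43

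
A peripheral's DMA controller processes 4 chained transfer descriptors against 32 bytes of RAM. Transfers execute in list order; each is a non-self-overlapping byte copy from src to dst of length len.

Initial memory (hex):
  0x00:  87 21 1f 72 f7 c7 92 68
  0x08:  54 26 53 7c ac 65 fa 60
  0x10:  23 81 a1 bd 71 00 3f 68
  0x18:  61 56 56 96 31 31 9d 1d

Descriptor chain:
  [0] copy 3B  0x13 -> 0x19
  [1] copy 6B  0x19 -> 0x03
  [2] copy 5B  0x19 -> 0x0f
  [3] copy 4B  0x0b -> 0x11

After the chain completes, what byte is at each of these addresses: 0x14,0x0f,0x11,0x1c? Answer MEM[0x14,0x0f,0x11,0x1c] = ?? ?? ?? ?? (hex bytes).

MEM[0x14,0x0f,0x11,0x1c] = fa bd 7c 31

D0: mem[0x19..0x1b] <- [bd 71 00]
D1: mem[0x03..0x08] <- [bd 71 00 31 31 9d]
D2: mem[0x0f..0x13] <- [bd 71 00 31 31]
D3: mem[0x11..0x14] <- [7c ac 65 fa]
query mem[0x14]=0xfa, mem[0x0f]=0xbd, mem[0x11]=0x7c, mem[0x1c]=0x31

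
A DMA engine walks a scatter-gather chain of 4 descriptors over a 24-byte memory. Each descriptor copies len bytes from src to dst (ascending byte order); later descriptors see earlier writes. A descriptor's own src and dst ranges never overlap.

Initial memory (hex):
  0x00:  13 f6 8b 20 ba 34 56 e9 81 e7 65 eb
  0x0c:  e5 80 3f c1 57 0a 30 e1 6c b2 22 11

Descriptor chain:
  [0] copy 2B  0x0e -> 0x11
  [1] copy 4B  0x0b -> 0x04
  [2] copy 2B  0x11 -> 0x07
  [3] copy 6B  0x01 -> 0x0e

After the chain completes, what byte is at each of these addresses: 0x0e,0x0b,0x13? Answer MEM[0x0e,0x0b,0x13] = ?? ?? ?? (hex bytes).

#0 dst[0x11+2] := {0x3f,0xc1}
#1 dst[0x04+4] := {0xeb,0xe5,0x80,0x3f}
#2 dst[0x07+2] := {0x3f,0xc1}
#3 dst[0x0e+6] := {0xf6,0x8b,0x20,0xeb,0xe5,0x80}
query mem[0x0e]=0xf6, mem[0x0b]=0xeb, mem[0x13]=0x80

MEM[0x0e,0x0b,0x13] = f6 eb 80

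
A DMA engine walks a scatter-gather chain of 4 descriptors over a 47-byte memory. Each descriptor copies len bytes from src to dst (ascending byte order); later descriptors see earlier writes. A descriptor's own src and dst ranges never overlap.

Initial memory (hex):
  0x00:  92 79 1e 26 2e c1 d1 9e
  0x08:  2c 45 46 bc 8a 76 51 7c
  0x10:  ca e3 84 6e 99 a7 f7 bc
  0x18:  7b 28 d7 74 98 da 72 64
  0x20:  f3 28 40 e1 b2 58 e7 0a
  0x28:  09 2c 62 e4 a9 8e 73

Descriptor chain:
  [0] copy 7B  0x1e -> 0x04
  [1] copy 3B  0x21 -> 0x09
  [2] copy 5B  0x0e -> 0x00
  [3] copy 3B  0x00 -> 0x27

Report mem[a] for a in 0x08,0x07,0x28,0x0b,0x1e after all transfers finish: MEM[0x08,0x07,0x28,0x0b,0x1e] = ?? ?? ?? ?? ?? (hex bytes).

  after D0: wrote 7B at 0x04 = 7264f32840e1b2
  after D1: wrote 3B at 0x09 = 2840e1
  after D2: wrote 5B at 0x00 = 517ccae384
  after D3: wrote 3B at 0x27 = 517cca
query mem[0x08]=0x40, mem[0x07]=0x28, mem[0x28]=0x7c, mem[0x0b]=0xe1, mem[0x1e]=0x72

MEM[0x08,0x07,0x28,0x0b,0x1e] = 40 28 7c e1 72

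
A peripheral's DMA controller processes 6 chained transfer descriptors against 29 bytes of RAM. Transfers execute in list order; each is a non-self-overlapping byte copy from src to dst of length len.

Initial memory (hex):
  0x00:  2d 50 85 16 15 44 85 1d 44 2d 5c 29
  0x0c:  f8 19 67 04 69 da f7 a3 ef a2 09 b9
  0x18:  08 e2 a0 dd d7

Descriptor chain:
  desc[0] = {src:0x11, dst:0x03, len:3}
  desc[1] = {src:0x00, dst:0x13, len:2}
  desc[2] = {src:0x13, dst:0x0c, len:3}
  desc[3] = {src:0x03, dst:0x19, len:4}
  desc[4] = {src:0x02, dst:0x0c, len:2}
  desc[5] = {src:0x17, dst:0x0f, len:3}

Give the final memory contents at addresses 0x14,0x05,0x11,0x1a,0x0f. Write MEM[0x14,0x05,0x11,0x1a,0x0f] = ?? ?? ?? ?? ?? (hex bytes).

MEM[0x14,0x05,0x11,0x1a,0x0f] = 50 a3 da f7 b9

[0] 0x11->0x03 len=3 : da f7 a3
[1] 0x00->0x13 len=2 : 2d 50
[2] 0x13->0x0c len=3 : 2d 50 a2
[3] 0x03->0x19 len=4 : da f7 a3 85
[4] 0x02->0x0c len=2 : 85 da
[5] 0x17->0x0f len=3 : b9 08 da
query mem[0x14]=0x50, mem[0x05]=0xa3, mem[0x11]=0xda, mem[0x1a]=0xf7, mem[0x0f]=0xb9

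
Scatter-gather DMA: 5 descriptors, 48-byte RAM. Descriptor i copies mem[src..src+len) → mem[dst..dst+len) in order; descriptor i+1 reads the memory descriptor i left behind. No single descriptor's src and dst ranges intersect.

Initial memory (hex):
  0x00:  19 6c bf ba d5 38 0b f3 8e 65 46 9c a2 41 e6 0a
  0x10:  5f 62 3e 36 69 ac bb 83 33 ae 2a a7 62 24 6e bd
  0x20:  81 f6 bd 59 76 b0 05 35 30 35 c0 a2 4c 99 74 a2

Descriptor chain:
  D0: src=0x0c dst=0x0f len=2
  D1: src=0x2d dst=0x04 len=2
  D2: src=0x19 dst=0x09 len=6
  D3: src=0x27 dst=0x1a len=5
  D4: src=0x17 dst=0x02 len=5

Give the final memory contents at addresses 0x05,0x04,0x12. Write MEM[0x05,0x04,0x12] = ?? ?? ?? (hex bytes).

MEM[0x05,0x04,0x12] = 35 ae 3e

  after D0: wrote 2B at 0x0f = a241
  after D1: wrote 2B at 0x04 = 9974
  after D2: wrote 6B at 0x09 = ae2aa762246e
  after D3: wrote 5B at 0x1a = 353035c0a2
  after D4: wrote 5B at 0x02 = 8333ae3530
query mem[0x05]=0x35, mem[0x04]=0xae, mem[0x12]=0x3e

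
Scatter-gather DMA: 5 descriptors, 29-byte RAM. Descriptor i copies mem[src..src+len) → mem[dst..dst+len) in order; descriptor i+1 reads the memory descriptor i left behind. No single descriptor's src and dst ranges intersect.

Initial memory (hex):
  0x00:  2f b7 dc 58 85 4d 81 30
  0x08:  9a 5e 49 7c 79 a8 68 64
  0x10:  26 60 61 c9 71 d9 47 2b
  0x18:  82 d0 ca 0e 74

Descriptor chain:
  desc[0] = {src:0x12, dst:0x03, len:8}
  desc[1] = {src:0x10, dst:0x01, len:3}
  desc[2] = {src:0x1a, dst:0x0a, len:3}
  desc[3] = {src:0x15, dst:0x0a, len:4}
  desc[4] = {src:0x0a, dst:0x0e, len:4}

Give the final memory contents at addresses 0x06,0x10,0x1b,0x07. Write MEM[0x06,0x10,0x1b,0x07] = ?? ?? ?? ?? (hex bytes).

  after D0: wrote 8B at 0x03 = 61c971d9472b82d0
  after D1: wrote 3B at 0x01 = 266061
  after D2: wrote 3B at 0x0a = ca0e74
  after D3: wrote 4B at 0x0a = d9472b82
  after D4: wrote 4B at 0x0e = d9472b82
query mem[0x06]=0xd9, mem[0x10]=0x2b, mem[0x1b]=0x0e, mem[0x07]=0x47

MEM[0x06,0x10,0x1b,0x07] = d9 2b 0e 47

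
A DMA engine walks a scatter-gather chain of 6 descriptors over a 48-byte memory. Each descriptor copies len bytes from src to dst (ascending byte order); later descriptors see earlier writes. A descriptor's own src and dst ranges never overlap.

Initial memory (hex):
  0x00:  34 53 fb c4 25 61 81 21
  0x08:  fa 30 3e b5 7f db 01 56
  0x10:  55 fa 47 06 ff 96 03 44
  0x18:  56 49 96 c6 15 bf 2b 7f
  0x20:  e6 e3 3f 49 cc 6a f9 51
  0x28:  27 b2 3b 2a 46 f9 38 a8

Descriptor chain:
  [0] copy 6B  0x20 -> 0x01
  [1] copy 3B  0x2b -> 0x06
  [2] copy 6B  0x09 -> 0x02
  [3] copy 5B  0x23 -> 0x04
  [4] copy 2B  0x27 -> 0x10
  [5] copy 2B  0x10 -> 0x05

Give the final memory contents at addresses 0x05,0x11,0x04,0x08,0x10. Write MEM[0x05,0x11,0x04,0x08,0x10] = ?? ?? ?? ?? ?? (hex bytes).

D0: mem[0x01..0x06] <- [e6 e3 3f 49 cc 6a]
D1: mem[0x06..0x08] <- [2a 46 f9]
D2: mem[0x02..0x07] <- [30 3e b5 7f db 01]
D3: mem[0x04..0x08] <- [49 cc 6a f9 51]
D4: mem[0x10..0x11] <- [51 27]
D5: mem[0x05..0x06] <- [51 27]
query mem[0x05]=0x51, mem[0x11]=0x27, mem[0x04]=0x49, mem[0x08]=0x51, mem[0x10]=0x51

MEM[0x05,0x11,0x04,0x08,0x10] = 51 27 49 51 51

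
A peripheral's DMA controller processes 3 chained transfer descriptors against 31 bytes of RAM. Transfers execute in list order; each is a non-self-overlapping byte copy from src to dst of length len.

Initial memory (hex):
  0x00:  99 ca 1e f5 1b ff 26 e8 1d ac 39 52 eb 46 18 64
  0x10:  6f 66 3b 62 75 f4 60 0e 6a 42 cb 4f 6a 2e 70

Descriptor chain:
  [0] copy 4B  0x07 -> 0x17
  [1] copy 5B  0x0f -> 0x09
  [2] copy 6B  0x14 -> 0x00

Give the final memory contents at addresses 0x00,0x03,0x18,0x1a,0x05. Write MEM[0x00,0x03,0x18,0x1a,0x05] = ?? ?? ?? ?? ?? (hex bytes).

#0 dst[0x17+4] := {0xe8,0x1d,0xac,0x39}
#1 dst[0x09+5] := {0x64,0x6f,0x66,0x3b,0x62}
#2 dst[0x00+6] := {0x75,0xf4,0x60,0xe8,0x1d,0xac}
query mem[0x00]=0x75, mem[0x03]=0xe8, mem[0x18]=0x1d, mem[0x1a]=0x39, mem[0x05]=0xac

MEM[0x00,0x03,0x18,0x1a,0x05] = 75 e8 1d 39 ac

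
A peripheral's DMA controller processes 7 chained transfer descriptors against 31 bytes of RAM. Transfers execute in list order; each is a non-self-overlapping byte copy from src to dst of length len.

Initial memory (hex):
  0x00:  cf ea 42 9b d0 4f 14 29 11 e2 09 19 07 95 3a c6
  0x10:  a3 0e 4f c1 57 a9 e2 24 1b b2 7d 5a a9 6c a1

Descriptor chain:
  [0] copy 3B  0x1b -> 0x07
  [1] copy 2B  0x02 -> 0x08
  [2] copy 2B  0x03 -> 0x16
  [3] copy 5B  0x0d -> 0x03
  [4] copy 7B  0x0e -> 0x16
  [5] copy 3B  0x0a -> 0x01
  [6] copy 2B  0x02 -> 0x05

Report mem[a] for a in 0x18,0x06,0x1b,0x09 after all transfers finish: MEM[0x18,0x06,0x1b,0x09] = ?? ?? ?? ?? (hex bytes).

MEM[0x18,0x06,0x1b,0x09] = a3 07 c1 9b

D0: mem[0x07..0x09] <- [5a a9 6c]
D1: mem[0x08..0x09] <- [42 9b]
D2: mem[0x16..0x17] <- [9b d0]
D3: mem[0x03..0x07] <- [95 3a c6 a3 0e]
D4: mem[0x16..0x1c] <- [3a c6 a3 0e 4f c1 57]
D5: mem[0x01..0x03] <- [09 19 07]
D6: mem[0x05..0x06] <- [19 07]
query mem[0x18]=0xa3, mem[0x06]=0x07, mem[0x1b]=0xc1, mem[0x09]=0x9b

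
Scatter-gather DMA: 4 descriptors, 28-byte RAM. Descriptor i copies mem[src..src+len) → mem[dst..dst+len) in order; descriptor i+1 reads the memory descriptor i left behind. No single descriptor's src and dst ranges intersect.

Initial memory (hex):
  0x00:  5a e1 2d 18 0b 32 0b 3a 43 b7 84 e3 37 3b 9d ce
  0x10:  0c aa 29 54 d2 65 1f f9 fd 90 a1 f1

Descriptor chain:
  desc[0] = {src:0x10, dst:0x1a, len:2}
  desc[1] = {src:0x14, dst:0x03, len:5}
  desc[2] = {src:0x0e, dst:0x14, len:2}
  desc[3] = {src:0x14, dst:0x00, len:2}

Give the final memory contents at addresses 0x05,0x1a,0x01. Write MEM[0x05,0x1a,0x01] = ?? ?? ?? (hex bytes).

[0] 0x10->0x1a len=2 : 0c aa
[1] 0x14->0x03 len=5 : d2 65 1f f9 fd
[2] 0x0e->0x14 len=2 : 9d ce
[3] 0x14->0x00 len=2 : 9d ce
query mem[0x05]=0x1f, mem[0x1a]=0x0c, mem[0x01]=0xce

MEM[0x05,0x1a,0x01] = 1f 0c ce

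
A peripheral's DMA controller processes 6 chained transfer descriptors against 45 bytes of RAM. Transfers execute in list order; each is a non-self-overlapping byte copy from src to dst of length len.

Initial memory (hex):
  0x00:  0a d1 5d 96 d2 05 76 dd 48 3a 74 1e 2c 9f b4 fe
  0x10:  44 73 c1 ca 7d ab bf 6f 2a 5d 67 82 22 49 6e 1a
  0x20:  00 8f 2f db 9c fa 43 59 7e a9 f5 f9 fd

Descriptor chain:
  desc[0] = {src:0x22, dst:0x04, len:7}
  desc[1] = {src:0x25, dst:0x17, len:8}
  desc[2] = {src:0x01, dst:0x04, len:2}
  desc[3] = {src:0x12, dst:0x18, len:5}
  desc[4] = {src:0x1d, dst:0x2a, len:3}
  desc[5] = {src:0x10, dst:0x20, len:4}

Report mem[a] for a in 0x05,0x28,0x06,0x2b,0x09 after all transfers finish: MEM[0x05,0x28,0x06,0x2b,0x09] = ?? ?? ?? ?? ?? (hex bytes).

#0 dst[0x04+7] := {0x2f,0xdb,0x9c,0xfa,0x43,0x59,0x7e}
#1 dst[0x17+8] := {0xfa,0x43,0x59,0x7e,0xa9,0xf5,0xf9,0xfd}
#2 dst[0x04+2] := {0xd1,0x5d}
#3 dst[0x18+5] := {0xc1,0xca,0x7d,0xab,0xbf}
#4 dst[0x2a+3] := {0xf9,0xfd,0x1a}
#5 dst[0x20+4] := {0x44,0x73,0xc1,0xca}
query mem[0x05]=0x5d, mem[0x28]=0x7e, mem[0x06]=0x9c, mem[0x2b]=0xfd, mem[0x09]=0x59

MEM[0x05,0x28,0x06,0x2b,0x09] = 5d 7e 9c fd 59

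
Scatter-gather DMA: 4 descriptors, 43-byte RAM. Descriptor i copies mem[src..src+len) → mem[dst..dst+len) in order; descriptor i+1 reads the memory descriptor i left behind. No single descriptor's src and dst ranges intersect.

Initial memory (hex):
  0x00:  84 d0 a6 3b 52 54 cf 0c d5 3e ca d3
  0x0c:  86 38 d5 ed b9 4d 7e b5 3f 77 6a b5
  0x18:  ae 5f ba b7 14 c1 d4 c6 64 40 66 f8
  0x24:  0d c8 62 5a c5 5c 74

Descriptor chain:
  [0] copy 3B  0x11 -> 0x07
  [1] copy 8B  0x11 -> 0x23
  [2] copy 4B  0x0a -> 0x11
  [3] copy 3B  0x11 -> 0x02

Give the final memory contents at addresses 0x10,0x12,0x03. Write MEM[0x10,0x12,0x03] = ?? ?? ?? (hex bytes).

MEM[0x10,0x12,0x03] = b9 d3 d3

  after D0: wrote 3B at 0x07 = 4d7eb5
  after D1: wrote 8B at 0x23 = 4d7eb53f776ab5ae
  after D2: wrote 4B at 0x11 = cad38638
  after D3: wrote 3B at 0x02 = cad386
query mem[0x10]=0xb9, mem[0x12]=0xd3, mem[0x03]=0xd3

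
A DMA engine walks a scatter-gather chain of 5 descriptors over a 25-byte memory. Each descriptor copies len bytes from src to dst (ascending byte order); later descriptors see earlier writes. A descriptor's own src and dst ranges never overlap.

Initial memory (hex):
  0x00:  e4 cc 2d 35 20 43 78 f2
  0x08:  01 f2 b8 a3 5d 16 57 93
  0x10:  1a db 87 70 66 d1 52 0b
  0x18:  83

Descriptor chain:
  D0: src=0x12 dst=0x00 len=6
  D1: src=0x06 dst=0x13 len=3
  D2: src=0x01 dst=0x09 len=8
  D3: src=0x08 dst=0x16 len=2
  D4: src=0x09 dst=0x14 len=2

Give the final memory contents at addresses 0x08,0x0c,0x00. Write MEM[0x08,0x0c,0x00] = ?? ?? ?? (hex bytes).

#0 dst[0x00+6] := {0x87,0x70,0x66,0xd1,0x52,0x0b}
#1 dst[0x13+3] := {0x78,0xf2,0x01}
#2 dst[0x09+8] := {0x70,0x66,0xd1,0x52,0x0b,0x78,0xf2,0x01}
#3 dst[0x16+2] := {0x01,0x70}
#4 dst[0x14+2] := {0x70,0x66}
query mem[0x08]=0x01, mem[0x0c]=0x52, mem[0x00]=0x87

MEM[0x08,0x0c,0x00] = 01 52 87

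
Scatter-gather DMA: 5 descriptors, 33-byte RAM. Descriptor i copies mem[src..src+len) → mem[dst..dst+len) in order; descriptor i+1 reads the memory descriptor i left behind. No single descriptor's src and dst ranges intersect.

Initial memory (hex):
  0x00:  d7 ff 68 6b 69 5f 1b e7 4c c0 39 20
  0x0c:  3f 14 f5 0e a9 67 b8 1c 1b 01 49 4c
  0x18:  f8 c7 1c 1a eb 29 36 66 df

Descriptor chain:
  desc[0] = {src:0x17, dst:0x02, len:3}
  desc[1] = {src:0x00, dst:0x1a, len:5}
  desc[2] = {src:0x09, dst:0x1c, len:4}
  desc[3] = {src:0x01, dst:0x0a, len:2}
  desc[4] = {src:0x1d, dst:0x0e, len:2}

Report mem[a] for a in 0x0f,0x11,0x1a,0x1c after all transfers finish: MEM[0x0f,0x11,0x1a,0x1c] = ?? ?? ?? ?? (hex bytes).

MEM[0x0f,0x11,0x1a,0x1c] = 20 67 d7 c0

  after D0: wrote 3B at 0x02 = 4cf8c7
  after D1: wrote 5B at 0x1a = d7ff4cf8c7
  after D2: wrote 4B at 0x1c = c039203f
  after D3: wrote 2B at 0x0a = ff4c
  after D4: wrote 2B at 0x0e = 3920
query mem[0x0f]=0x20, mem[0x11]=0x67, mem[0x1a]=0xd7, mem[0x1c]=0xc0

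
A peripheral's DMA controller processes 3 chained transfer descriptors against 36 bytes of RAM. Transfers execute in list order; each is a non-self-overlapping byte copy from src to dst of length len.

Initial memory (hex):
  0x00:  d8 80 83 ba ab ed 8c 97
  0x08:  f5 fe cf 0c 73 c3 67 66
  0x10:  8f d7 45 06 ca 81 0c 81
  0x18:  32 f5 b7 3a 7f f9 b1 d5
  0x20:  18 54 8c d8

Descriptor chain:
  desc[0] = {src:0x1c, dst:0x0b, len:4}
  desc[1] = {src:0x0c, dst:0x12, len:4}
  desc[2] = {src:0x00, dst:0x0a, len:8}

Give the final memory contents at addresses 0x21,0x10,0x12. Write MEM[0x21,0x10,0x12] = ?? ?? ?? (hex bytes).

D0: mem[0x0b..0x0e] <- [7f f9 b1 d5]
D1: mem[0x12..0x15] <- [f9 b1 d5 66]
D2: mem[0x0a..0x11] <- [d8 80 83 ba ab ed 8c 97]
query mem[0x21]=0x54, mem[0x10]=0x8c, mem[0x12]=0xf9

MEM[0x21,0x10,0x12] = 54 8c f9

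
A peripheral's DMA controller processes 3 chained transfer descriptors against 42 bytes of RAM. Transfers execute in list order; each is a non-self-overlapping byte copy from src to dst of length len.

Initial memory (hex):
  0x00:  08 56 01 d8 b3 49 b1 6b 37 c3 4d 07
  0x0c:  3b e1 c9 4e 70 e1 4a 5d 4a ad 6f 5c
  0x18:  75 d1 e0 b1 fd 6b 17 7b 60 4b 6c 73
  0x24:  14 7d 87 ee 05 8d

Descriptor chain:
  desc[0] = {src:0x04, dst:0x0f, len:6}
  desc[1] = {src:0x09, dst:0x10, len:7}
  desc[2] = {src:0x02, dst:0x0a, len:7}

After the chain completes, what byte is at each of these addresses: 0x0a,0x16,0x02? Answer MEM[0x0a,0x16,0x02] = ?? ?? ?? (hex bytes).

[0] 0x04->0x0f len=6 : b3 49 b1 6b 37 c3
[1] 0x09->0x10 len=7 : c3 4d 07 3b e1 c9 b3
[2] 0x02->0x0a len=7 : 01 d8 b3 49 b1 6b 37
query mem[0x0a]=0x01, mem[0x16]=0xb3, mem[0x02]=0x01

MEM[0x0a,0x16,0x02] = 01 b3 01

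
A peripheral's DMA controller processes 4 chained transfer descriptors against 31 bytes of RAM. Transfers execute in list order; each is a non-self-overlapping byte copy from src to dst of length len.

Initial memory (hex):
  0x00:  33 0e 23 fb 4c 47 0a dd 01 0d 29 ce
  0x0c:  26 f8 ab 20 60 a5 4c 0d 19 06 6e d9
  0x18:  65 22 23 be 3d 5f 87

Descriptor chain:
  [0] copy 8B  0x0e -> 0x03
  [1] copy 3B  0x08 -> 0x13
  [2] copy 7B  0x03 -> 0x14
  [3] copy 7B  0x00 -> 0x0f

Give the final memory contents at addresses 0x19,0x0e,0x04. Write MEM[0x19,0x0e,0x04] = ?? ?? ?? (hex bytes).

MEM[0x19,0x0e,0x04] = 0d ab 20

#0 dst[0x03+8] := {0xab,0x20,0x60,0xa5,0x4c,0x0d,0x19,0x06}
#1 dst[0x13+3] := {0x0d,0x19,0x06}
#2 dst[0x14+7] := {0xab,0x20,0x60,0xa5,0x4c,0x0d,0x19}
#3 dst[0x0f+7] := {0x33,0x0e,0x23,0xab,0x20,0x60,0xa5}
query mem[0x19]=0x0d, mem[0x0e]=0xab, mem[0x04]=0x20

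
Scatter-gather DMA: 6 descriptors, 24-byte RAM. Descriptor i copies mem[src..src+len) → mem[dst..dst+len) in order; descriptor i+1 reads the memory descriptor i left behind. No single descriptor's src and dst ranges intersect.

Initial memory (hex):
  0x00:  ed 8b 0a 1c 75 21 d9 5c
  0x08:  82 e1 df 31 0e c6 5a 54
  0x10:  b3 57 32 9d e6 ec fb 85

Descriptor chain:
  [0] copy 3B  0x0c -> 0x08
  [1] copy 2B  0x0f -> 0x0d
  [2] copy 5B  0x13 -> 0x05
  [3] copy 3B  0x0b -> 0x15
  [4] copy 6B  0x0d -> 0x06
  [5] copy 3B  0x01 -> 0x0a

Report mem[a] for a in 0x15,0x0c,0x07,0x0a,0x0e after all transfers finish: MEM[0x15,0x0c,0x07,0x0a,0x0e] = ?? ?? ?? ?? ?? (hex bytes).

[0] 0x0c->0x08 len=3 : 0e c6 5a
[1] 0x0f->0x0d len=2 : 54 b3
[2] 0x13->0x05 len=5 : 9d e6 ec fb 85
[3] 0x0b->0x15 len=3 : 31 0e 54
[4] 0x0d->0x06 len=6 : 54 b3 54 b3 57 32
[5] 0x01->0x0a len=3 : 8b 0a 1c
query mem[0x15]=0x31, mem[0x0c]=0x1c, mem[0x07]=0xb3, mem[0x0a]=0x8b, mem[0x0e]=0xb3

MEM[0x15,0x0c,0x07,0x0a,0x0e] = 31 1c b3 8b b3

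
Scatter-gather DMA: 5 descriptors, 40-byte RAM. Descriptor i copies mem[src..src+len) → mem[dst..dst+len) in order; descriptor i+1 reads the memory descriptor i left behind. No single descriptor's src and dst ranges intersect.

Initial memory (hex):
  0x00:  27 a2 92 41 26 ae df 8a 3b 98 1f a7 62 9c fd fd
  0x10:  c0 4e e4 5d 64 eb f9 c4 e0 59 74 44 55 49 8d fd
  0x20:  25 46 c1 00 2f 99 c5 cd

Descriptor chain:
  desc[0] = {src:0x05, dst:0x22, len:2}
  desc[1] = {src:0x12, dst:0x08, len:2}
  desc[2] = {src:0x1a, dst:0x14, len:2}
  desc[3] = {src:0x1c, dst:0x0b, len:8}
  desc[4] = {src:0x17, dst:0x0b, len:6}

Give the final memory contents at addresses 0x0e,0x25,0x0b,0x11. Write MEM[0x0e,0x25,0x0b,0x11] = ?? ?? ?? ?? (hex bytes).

#0 dst[0x22+2] := {0xae,0xdf}
#1 dst[0x08+2] := {0xe4,0x5d}
#2 dst[0x14+2] := {0x74,0x44}
#3 dst[0x0b+8] := {0x55,0x49,0x8d,0xfd,0x25,0x46,0xae,0xdf}
#4 dst[0x0b+6] := {0xc4,0xe0,0x59,0x74,0x44,0x55}
query mem[0x0e]=0x74, mem[0x25]=0x99, mem[0x0b]=0xc4, mem[0x11]=0xae

MEM[0x0e,0x25,0x0b,0x11] = 74 99 c4 ae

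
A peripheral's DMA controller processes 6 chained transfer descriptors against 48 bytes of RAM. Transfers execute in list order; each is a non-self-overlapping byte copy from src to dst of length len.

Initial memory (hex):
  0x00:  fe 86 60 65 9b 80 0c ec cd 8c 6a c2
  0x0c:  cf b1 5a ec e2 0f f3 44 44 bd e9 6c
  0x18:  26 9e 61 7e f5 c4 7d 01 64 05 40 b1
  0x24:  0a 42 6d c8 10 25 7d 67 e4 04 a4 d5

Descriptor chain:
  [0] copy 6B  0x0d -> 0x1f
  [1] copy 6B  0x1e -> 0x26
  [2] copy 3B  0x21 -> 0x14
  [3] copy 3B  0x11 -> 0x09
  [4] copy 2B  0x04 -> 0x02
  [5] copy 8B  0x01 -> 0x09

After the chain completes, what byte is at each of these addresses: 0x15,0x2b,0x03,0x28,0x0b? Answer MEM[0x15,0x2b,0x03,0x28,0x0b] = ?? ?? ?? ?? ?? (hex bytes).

D0: mem[0x1f..0x24] <- [b1 5a ec e2 0f f3]
D1: mem[0x26..0x2b] <- [7d b1 5a ec e2 0f]
D2: mem[0x14..0x16] <- [ec e2 0f]
D3: mem[0x09..0x0b] <- [0f f3 44]
D4: mem[0x02..0x03] <- [9b 80]
D5: mem[0x09..0x10] <- [86 9b 80 9b 80 0c ec cd]
query mem[0x15]=0xe2, mem[0x2b]=0x0f, mem[0x03]=0x80, mem[0x28]=0x5a, mem[0x0b]=0x80

MEM[0x15,0x2b,0x03,0x28,0x0b] = e2 0f 80 5a 80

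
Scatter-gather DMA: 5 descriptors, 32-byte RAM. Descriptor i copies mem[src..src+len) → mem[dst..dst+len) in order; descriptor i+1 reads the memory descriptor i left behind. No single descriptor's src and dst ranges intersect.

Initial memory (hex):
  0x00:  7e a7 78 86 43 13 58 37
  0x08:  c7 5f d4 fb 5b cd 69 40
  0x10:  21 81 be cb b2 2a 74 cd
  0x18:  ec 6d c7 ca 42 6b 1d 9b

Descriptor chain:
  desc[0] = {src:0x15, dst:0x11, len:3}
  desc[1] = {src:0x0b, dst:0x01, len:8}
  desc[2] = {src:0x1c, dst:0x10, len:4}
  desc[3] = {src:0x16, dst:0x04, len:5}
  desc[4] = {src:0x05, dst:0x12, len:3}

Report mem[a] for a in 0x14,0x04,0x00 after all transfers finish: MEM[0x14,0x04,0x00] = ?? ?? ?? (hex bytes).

#0 dst[0x11+3] := {0x2a,0x74,0xcd}
#1 dst[0x01+8] := {0xfb,0x5b,0xcd,0x69,0x40,0x21,0x2a,0x74}
#2 dst[0x10+4] := {0x42,0x6b,0x1d,0x9b}
#3 dst[0x04+5] := {0x74,0xcd,0xec,0x6d,0xc7}
#4 dst[0x12+3] := {0xcd,0xec,0x6d}
query mem[0x14]=0x6d, mem[0x04]=0x74, mem[0x00]=0x7e

MEM[0x14,0x04,0x00] = 6d 74 7e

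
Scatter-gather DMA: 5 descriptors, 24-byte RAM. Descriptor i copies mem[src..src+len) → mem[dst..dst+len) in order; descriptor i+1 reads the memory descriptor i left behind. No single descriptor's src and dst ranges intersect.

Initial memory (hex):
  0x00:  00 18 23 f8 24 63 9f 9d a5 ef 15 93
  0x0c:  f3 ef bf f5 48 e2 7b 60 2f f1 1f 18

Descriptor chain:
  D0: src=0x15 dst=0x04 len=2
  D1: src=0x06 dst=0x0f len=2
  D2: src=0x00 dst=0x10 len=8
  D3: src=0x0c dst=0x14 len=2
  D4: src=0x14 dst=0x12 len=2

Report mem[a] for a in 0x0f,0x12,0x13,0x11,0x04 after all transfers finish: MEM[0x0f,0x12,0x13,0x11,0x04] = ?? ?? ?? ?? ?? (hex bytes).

#0 dst[0x04+2] := {0xf1,0x1f}
#1 dst[0x0f+2] := {0x9f,0x9d}
#2 dst[0x10+8] := {0x00,0x18,0x23,0xf8,0xf1,0x1f,0x9f,0x9d}
#3 dst[0x14+2] := {0xf3,0xef}
#4 dst[0x12+2] := {0xf3,0xef}
query mem[0x0f]=0x9f, mem[0x12]=0xf3, mem[0x13]=0xef, mem[0x11]=0x18, mem[0x04]=0xf1

MEM[0x0f,0x12,0x13,0x11,0x04] = 9f f3 ef 18 f1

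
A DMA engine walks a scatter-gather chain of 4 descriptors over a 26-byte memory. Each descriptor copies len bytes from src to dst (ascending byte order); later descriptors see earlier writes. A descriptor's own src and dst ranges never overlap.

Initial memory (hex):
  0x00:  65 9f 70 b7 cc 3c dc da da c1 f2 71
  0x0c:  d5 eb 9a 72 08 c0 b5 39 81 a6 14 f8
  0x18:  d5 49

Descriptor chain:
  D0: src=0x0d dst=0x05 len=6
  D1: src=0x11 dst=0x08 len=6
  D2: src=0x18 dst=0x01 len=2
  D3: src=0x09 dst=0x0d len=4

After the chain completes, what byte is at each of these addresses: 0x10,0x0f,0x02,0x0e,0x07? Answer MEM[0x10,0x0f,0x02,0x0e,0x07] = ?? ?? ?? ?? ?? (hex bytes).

#0 dst[0x05+6] := {0xeb,0x9a,0x72,0x08,0xc0,0xb5}
#1 dst[0x08+6] := {0xc0,0xb5,0x39,0x81,0xa6,0x14}
#2 dst[0x01+2] := {0xd5,0x49}
#3 dst[0x0d+4] := {0xb5,0x39,0x81,0xa6}
query mem[0x10]=0xa6, mem[0x0f]=0x81, mem[0x02]=0x49, mem[0x0e]=0x39, mem[0x07]=0x72

MEM[0x10,0x0f,0x02,0x0e,0x07] = a6 81 49 39 72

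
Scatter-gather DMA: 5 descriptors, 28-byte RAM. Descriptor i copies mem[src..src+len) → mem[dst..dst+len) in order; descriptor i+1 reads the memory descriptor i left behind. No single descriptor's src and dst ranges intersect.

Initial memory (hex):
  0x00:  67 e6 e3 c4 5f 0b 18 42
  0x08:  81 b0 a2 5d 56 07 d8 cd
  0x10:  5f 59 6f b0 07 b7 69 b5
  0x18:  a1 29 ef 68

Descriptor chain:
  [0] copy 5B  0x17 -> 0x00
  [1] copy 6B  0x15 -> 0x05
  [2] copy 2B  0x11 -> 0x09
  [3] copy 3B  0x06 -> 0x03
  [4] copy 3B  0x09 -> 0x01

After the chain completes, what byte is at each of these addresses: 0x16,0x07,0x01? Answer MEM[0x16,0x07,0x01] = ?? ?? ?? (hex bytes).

MEM[0x16,0x07,0x01] = 69 b5 59

D0: mem[0x00..0x04] <- [b5 a1 29 ef 68]
D1: mem[0x05..0x0a] <- [b7 69 b5 a1 29 ef]
D2: mem[0x09..0x0a] <- [59 6f]
D3: mem[0x03..0x05] <- [69 b5 a1]
D4: mem[0x01..0x03] <- [59 6f 5d]
query mem[0x16]=0x69, mem[0x07]=0xb5, mem[0x01]=0x59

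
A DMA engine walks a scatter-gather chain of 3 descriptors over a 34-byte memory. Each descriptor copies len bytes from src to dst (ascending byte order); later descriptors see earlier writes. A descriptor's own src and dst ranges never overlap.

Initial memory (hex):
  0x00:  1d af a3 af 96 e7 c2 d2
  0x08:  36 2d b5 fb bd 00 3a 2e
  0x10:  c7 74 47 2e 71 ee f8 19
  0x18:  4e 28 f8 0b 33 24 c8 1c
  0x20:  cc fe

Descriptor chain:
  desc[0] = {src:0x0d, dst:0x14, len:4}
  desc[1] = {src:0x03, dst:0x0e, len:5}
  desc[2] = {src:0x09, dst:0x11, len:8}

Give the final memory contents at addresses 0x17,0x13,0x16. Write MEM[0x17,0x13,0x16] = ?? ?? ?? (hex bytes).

MEM[0x17,0x13,0x16] = 96 fb af

[0] 0x0d->0x14 len=4 : 00 3a 2e c7
[1] 0x03->0x0e len=5 : af 96 e7 c2 d2
[2] 0x09->0x11 len=8 : 2d b5 fb bd 00 af 96 e7
query mem[0x17]=0x96, mem[0x13]=0xfb, mem[0x16]=0xaf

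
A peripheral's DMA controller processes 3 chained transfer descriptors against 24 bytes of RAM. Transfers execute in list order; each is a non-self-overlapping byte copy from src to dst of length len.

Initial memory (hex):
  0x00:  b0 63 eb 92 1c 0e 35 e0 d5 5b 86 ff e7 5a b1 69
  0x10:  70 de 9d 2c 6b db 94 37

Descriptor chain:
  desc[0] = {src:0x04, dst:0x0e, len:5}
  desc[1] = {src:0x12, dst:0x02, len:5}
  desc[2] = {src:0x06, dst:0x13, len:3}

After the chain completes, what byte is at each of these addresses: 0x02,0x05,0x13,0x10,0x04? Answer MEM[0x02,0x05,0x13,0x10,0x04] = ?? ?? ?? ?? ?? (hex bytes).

#0 dst[0x0e+5] := {0x1c,0x0e,0x35,0xe0,0xd5}
#1 dst[0x02+5] := {0xd5,0x2c,0x6b,0xdb,0x94}
#2 dst[0x13+3] := {0x94,0xe0,0xd5}
query mem[0x02]=0xd5, mem[0x05]=0xdb, mem[0x13]=0x94, mem[0x10]=0x35, mem[0x04]=0x6b

MEM[0x02,0x05,0x13,0x10,0x04] = d5 db 94 35 6b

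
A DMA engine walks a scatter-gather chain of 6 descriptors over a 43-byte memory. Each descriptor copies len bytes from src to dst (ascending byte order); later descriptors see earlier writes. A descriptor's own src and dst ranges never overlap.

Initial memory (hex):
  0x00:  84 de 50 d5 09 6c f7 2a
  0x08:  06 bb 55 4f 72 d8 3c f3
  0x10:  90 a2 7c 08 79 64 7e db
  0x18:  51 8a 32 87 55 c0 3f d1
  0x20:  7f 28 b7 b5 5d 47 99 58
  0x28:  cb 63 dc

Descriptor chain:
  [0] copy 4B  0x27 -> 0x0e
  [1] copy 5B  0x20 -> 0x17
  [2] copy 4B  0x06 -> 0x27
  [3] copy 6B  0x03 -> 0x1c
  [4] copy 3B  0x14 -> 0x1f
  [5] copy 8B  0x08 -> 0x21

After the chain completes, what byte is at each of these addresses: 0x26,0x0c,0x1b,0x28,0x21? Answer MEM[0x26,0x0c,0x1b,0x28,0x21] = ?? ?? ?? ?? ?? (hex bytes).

D0: mem[0x0e..0x11] <- [58 cb 63 dc]
D1: mem[0x17..0x1b] <- [7f 28 b7 b5 5d]
D2: mem[0x27..0x2a] <- [f7 2a 06 bb]
D3: mem[0x1c..0x21] <- [d5 09 6c f7 2a 06]
D4: mem[0x1f..0x21] <- [79 64 7e]
D5: mem[0x21..0x28] <- [06 bb 55 4f 72 d8 58 cb]
query mem[0x26]=0xd8, mem[0x0c]=0x72, mem[0x1b]=0x5d, mem[0x28]=0xcb, mem[0x21]=0x06

MEM[0x26,0x0c,0x1b,0x28,0x21] = d8 72 5d cb 06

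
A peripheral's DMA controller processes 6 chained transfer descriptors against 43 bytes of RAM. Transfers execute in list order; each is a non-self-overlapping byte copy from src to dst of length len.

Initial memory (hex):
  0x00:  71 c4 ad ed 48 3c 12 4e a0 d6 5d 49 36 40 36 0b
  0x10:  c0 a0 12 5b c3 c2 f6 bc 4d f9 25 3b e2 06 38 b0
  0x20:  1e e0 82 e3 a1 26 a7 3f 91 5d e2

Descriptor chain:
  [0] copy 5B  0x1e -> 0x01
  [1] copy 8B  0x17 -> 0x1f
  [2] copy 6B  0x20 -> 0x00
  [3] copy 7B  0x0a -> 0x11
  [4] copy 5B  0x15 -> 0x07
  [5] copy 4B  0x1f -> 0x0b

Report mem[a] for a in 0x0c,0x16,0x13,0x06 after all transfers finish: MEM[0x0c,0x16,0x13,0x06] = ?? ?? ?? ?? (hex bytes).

  after D0: wrote 5B at 0x01 = 38b01ee082
  after D1: wrote 8B at 0x1f = bc4df9253be20638
  after D2: wrote 6B at 0x00 = 4df9253be206
  after D3: wrote 7B at 0x11 = 5d493640360bc0
  after D4: wrote 5B at 0x07 = 360bc04df9
  after D5: wrote 4B at 0x0b = bc4df925
query mem[0x0c]=0x4d, mem[0x16]=0x0b, mem[0x13]=0x36, mem[0x06]=0x12

MEM[0x0c,0x16,0x13,0x06] = 4d 0b 36 12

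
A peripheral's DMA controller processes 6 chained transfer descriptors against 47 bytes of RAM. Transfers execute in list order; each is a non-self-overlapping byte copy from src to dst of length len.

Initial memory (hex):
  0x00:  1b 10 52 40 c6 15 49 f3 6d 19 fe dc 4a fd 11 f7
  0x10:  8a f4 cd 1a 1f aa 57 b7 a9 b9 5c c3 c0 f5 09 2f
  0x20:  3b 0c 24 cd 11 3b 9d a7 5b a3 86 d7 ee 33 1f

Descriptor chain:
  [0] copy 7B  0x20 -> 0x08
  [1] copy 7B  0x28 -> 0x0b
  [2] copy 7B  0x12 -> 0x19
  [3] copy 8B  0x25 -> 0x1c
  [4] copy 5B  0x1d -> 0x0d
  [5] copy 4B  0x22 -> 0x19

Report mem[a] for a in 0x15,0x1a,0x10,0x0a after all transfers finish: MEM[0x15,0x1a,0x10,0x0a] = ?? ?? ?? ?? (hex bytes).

[0] 0x20->0x08 len=7 : 3b 0c 24 cd 11 3b 9d
[1] 0x28->0x0b len=7 : 5b a3 86 d7 ee 33 1f
[2] 0x12->0x19 len=7 : cd 1a 1f aa 57 b7 a9
[3] 0x25->0x1c len=8 : 3b 9d a7 5b a3 86 d7 ee
[4] 0x1d->0x0d len=5 : 9d a7 5b a3 86
[5] 0x22->0x19 len=4 : d7 ee 11 3b
query mem[0x15]=0xaa, mem[0x1a]=0xee, mem[0x10]=0xa3, mem[0x0a]=0x24

MEM[0x15,0x1a,0x10,0x0a] = aa ee a3 24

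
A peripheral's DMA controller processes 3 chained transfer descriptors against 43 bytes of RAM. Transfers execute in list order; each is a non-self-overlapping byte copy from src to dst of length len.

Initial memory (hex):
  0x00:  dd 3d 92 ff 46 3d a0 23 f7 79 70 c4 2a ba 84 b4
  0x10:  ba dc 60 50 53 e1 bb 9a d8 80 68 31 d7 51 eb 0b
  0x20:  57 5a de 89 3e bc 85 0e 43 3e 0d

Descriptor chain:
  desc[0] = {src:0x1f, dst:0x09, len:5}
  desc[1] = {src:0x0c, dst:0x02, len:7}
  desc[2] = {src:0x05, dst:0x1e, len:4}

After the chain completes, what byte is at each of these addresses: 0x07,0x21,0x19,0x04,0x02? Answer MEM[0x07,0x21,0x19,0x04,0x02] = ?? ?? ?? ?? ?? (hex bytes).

D0: mem[0x09..0x0d] <- [0b 57 5a de 89]
D1: mem[0x02..0x08] <- [de 89 84 b4 ba dc 60]
D2: mem[0x1e..0x21] <- [b4 ba dc 60]
query mem[0x07]=0xdc, mem[0x21]=0x60, mem[0x19]=0x80, mem[0x04]=0x84, mem[0x02]=0xde

MEM[0x07,0x21,0x19,0x04,0x02] = dc 60 80 84 de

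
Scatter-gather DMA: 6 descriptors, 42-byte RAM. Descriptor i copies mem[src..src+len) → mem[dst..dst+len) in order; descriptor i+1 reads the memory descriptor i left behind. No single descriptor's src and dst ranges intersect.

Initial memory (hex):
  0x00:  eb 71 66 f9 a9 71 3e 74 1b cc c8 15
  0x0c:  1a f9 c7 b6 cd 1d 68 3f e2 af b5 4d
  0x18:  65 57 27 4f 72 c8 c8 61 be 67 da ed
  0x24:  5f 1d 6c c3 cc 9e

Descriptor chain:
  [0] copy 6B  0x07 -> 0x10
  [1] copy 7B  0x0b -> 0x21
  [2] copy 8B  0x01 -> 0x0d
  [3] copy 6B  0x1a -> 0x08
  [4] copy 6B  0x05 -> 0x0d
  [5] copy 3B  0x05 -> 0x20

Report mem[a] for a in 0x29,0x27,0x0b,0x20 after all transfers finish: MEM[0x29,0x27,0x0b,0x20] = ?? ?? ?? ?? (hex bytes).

[0] 0x07->0x10 len=6 : 74 1b cc c8 15 1a
[1] 0x0b->0x21 len=7 : 15 1a f9 c7 b6 74 1b
[2] 0x01->0x0d len=8 : 71 66 f9 a9 71 3e 74 1b
[3] 0x1a->0x08 len=6 : 27 4f 72 c8 c8 61
[4] 0x05->0x0d len=6 : 71 3e 74 27 4f 72
[5] 0x05->0x20 len=3 : 71 3e 74
query mem[0x29]=0x9e, mem[0x27]=0x1b, mem[0x0b]=0xc8, mem[0x20]=0x71

MEM[0x29,0x27,0x0b,0x20] = 9e 1b c8 71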